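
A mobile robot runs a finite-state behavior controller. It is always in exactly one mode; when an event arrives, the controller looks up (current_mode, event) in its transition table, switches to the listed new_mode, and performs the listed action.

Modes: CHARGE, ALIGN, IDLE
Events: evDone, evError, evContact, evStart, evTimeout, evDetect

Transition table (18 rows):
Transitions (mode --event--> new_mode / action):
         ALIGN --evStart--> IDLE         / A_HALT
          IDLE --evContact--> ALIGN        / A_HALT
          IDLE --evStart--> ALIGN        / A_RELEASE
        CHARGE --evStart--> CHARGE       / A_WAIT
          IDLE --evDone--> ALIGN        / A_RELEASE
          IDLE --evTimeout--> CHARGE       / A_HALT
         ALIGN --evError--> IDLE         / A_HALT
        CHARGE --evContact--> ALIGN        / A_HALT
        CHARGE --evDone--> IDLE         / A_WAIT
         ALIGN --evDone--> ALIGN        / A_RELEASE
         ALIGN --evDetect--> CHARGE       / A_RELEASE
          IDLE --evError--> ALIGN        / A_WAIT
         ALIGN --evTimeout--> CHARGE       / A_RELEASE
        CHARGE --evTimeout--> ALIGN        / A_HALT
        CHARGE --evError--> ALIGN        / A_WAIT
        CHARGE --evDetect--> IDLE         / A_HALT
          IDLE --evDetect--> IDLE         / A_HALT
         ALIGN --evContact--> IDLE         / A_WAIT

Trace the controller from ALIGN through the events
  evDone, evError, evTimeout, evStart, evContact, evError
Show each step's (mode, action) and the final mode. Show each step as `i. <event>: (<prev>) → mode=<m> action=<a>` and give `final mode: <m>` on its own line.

final mode: IDLE

1. evDone: (ALIGN) → mode=ALIGN action=A_RELEASE
2. evError: (ALIGN) → mode=IDLE action=A_HALT
3. evTimeout: (IDLE) → mode=CHARGE action=A_HALT
4. evStart: (CHARGE) → mode=CHARGE action=A_WAIT
5. evContact: (CHARGE) → mode=ALIGN action=A_HALT
6. evError: (ALIGN) → mode=IDLE action=A_HALT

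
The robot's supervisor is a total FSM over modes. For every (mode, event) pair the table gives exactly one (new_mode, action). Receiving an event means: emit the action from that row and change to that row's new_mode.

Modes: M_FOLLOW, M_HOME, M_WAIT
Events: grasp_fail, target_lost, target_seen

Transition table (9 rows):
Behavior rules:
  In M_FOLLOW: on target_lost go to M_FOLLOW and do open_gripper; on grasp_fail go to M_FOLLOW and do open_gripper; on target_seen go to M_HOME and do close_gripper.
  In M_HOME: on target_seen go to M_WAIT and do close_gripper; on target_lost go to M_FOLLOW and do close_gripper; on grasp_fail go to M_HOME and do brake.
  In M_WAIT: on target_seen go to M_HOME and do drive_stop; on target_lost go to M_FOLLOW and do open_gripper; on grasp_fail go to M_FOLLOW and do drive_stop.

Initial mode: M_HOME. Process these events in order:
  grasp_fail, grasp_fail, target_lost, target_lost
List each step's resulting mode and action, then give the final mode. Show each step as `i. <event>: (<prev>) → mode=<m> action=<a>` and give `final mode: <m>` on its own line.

1. grasp_fail: (M_HOME) → mode=M_HOME action=brake
2. grasp_fail: (M_HOME) → mode=M_HOME action=brake
3. target_lost: (M_HOME) → mode=M_FOLLOW action=close_gripper
4. target_lost: (M_FOLLOW) → mode=M_FOLLOW action=open_gripper

final mode: M_FOLLOW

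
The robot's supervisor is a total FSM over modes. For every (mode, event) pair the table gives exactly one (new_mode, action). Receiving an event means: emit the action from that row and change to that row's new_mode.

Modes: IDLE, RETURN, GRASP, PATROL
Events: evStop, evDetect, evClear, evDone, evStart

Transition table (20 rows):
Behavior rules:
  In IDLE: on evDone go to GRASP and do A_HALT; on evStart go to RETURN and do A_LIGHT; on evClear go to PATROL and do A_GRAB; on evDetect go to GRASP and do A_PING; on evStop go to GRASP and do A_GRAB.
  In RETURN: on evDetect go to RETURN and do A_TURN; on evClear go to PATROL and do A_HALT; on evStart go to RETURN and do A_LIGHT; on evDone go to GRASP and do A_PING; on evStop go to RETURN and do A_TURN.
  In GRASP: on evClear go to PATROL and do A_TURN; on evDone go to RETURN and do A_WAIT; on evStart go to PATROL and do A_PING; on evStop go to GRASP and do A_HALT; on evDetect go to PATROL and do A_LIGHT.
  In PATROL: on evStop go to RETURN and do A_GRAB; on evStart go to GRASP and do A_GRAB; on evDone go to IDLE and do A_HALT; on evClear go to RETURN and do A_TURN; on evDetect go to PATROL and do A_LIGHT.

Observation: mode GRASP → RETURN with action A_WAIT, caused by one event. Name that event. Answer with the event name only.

try evStop: (GRASP, evStop) → (GRASP, A_HALT)
try evDetect: (GRASP, evDetect) → (PATROL, A_LIGHT)
try evClear: (GRASP, evClear) → (PATROL, A_TURN)
try evDone: (GRASP, evDone) → (RETURN, A_WAIT)  ← matches
try evStart: (GRASP, evStart) → (PATROL, A_PING)

evDone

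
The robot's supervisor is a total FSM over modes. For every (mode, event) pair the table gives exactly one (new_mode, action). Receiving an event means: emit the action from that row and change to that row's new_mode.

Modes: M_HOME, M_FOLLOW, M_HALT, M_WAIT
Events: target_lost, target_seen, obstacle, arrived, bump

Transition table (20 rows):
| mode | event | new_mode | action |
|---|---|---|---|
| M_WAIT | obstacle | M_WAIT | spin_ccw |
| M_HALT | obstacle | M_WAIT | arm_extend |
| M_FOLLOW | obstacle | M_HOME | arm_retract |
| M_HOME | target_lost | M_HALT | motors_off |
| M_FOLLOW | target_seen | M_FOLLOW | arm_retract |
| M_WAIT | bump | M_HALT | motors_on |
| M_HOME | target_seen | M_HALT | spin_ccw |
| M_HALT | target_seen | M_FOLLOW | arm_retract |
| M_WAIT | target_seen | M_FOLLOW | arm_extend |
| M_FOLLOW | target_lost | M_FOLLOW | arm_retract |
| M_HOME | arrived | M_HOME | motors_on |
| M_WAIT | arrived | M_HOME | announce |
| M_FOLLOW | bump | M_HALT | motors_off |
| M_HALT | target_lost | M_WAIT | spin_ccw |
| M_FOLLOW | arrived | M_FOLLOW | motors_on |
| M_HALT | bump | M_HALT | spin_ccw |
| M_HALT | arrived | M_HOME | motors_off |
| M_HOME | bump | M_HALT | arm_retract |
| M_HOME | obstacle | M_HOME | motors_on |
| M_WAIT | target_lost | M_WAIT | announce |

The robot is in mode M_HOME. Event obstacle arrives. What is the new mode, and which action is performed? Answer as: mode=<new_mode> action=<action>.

current mode = M_HOME; filter table to that mode:
  (M_HOME, target_lost) → (M_HALT, motors_off)
  (M_HOME, target_seen) → (M_HALT, spin_ccw)
  (M_HOME, arrived) → (M_HOME, motors_on)
  (M_HOME, bump) → (M_HALT, arm_retract)
  (M_HOME, obstacle) → (M_HOME, motors_on)  ← event matches
event = obstacle selects (M_HOME, motors_on)

mode=M_HOME action=motors_on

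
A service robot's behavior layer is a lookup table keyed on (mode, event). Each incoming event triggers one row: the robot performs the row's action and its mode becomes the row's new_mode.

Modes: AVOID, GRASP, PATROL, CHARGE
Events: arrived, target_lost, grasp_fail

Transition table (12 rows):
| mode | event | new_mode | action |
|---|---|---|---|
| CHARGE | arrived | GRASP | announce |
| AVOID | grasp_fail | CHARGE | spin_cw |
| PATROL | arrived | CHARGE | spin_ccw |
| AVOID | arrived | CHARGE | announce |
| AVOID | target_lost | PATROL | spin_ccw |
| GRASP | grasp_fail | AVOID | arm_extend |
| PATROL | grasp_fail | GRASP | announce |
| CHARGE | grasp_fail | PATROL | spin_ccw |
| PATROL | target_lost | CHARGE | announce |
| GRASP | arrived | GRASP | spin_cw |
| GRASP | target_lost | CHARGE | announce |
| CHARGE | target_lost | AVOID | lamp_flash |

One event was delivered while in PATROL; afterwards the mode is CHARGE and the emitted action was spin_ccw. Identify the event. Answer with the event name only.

arrived

try arrived: (PATROL, arrived) → (CHARGE, spin_ccw)  ← matches
try target_lost: (PATROL, target_lost) → (CHARGE, announce)
try grasp_fail: (PATROL, grasp_fail) → (GRASP, announce)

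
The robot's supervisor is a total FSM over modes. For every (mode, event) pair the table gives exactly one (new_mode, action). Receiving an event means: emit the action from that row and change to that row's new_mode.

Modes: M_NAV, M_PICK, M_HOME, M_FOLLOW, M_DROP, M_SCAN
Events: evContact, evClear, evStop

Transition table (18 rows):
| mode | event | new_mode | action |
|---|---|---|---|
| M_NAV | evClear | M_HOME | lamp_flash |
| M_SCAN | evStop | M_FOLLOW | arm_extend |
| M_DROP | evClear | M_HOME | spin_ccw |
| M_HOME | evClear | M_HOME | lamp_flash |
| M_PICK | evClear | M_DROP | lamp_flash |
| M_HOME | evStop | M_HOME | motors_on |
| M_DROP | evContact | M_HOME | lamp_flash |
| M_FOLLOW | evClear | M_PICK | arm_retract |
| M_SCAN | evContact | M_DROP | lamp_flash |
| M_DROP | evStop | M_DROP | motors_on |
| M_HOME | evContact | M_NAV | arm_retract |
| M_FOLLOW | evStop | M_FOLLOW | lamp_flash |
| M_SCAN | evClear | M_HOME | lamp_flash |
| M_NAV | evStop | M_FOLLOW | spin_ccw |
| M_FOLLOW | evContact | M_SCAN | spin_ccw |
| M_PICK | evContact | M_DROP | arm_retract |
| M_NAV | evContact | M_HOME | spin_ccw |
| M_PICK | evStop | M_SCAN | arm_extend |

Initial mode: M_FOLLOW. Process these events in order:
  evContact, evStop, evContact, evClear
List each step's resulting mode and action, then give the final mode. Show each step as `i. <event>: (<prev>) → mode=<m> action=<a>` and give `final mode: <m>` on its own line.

final mode: M_HOME

1. evContact: (M_FOLLOW) → mode=M_SCAN action=spin_ccw
2. evStop: (M_SCAN) → mode=M_FOLLOW action=arm_extend
3. evContact: (M_FOLLOW) → mode=M_SCAN action=spin_ccw
4. evClear: (M_SCAN) → mode=M_HOME action=lamp_flash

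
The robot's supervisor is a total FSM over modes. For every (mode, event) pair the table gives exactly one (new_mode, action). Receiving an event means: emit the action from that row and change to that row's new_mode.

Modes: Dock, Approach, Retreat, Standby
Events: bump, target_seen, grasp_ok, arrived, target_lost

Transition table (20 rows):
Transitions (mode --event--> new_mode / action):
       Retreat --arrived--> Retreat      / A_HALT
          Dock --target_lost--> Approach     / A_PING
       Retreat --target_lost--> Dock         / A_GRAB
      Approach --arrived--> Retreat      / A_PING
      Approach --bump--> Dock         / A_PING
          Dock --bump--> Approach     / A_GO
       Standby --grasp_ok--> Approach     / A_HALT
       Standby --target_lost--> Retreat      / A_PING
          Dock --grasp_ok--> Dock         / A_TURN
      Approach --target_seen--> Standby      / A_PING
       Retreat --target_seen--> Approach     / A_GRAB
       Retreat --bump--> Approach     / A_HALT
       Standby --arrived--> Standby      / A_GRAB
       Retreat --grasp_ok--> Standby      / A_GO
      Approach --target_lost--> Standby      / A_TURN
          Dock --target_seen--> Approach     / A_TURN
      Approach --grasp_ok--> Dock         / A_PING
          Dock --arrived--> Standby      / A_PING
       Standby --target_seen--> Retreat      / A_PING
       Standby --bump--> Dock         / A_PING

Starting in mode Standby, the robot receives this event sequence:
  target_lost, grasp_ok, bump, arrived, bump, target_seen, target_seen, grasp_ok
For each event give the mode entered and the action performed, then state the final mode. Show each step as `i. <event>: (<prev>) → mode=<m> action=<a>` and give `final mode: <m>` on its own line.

final mode: Approach

1. target_lost: (Standby) → mode=Retreat action=A_PING
2. grasp_ok: (Retreat) → mode=Standby action=A_GO
3. bump: (Standby) → mode=Dock action=A_PING
4. arrived: (Dock) → mode=Standby action=A_PING
5. bump: (Standby) → mode=Dock action=A_PING
6. target_seen: (Dock) → mode=Approach action=A_TURN
7. target_seen: (Approach) → mode=Standby action=A_PING
8. grasp_ok: (Standby) → mode=Approach action=A_HALT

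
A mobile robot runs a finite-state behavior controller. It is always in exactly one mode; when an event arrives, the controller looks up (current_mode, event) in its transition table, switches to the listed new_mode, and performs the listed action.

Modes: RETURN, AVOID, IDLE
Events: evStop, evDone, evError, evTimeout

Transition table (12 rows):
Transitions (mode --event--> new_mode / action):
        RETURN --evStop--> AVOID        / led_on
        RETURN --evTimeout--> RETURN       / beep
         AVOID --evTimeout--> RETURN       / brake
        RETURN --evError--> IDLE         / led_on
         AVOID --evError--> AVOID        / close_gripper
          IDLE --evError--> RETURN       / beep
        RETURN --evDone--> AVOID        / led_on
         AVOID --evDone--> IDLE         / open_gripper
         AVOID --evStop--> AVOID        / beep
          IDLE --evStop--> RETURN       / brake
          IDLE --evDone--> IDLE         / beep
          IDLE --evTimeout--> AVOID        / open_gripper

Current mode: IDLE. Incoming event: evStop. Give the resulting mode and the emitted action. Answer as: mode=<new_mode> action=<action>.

mode=RETURN action=brake

current mode = IDLE; filter table to that mode:
  (IDLE, evError) → (RETURN, beep)
  (IDLE, evStop) → (RETURN, brake)  ← event matches
  (IDLE, evDone) → (IDLE, beep)
  (IDLE, evTimeout) → (AVOID, open_gripper)
event = evStop selects (RETURN, brake)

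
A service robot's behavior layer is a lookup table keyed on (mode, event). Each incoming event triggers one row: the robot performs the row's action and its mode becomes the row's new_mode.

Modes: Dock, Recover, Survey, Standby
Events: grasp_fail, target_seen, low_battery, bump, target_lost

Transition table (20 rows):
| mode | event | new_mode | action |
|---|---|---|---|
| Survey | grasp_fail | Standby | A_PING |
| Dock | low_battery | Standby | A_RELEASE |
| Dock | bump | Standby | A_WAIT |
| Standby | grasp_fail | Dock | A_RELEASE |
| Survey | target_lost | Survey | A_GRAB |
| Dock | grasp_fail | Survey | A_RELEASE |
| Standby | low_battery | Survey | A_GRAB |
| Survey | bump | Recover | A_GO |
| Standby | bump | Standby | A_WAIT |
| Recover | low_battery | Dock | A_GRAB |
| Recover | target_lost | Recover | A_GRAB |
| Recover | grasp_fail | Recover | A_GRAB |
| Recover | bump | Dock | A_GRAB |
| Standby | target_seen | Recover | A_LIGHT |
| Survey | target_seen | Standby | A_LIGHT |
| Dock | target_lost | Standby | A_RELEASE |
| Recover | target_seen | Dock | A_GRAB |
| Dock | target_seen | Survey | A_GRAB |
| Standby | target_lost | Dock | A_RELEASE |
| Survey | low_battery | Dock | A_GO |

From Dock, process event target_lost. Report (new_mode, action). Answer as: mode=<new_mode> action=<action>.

mode=Standby action=A_RELEASE

current mode = Dock; filter table to that mode:
  (Dock, low_battery) → (Standby, A_RELEASE)
  (Dock, bump) → (Standby, A_WAIT)
  (Dock, grasp_fail) → (Survey, A_RELEASE)
  (Dock, target_lost) → (Standby, A_RELEASE)  ← event matches
  (Dock, target_seen) → (Survey, A_GRAB)
event = target_lost selects (Standby, A_RELEASE)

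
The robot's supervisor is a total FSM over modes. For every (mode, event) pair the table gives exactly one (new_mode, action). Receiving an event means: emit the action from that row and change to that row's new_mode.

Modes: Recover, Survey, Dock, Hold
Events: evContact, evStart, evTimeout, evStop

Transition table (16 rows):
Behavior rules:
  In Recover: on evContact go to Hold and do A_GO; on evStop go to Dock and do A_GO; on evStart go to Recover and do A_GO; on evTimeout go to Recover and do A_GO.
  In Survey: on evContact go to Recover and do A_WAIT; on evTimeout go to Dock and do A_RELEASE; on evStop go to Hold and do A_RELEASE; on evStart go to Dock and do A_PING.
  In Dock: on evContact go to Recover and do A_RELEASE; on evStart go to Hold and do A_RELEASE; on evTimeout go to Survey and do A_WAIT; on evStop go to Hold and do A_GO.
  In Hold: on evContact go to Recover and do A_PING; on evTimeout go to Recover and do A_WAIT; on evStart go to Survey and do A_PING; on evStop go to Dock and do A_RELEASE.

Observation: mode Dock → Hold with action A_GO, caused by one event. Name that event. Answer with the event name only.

evStop

try evContact: (Dock, evContact) → (Recover, A_RELEASE)
try evStart: (Dock, evStart) → (Hold, A_RELEASE)
try evTimeout: (Dock, evTimeout) → (Survey, A_WAIT)
try evStop: (Dock, evStop) → (Hold, A_GO)  ← matches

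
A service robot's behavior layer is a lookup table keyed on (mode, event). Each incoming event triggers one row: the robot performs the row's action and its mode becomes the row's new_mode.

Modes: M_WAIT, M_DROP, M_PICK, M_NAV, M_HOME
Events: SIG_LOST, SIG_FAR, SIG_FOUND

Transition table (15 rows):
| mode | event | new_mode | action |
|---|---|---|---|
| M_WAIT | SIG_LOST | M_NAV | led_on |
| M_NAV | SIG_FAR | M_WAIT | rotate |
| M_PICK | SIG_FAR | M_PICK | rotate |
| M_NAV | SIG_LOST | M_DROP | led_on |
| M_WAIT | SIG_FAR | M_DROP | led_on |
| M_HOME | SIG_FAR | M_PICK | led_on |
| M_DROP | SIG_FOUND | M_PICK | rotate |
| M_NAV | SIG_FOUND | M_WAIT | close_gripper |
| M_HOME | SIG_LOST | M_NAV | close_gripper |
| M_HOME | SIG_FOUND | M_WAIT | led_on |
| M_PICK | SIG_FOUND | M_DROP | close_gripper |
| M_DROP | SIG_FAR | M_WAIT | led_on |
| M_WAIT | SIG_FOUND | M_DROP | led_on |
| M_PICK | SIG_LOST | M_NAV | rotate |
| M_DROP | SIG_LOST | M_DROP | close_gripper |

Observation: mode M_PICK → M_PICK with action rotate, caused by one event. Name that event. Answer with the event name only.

try SIG_LOST: (M_PICK, SIG_LOST) → (M_NAV, rotate)
try SIG_FAR: (M_PICK, SIG_FAR) → (M_PICK, rotate)  ← matches
try SIG_FOUND: (M_PICK, SIG_FOUND) → (M_DROP, close_gripper)

SIG_FAR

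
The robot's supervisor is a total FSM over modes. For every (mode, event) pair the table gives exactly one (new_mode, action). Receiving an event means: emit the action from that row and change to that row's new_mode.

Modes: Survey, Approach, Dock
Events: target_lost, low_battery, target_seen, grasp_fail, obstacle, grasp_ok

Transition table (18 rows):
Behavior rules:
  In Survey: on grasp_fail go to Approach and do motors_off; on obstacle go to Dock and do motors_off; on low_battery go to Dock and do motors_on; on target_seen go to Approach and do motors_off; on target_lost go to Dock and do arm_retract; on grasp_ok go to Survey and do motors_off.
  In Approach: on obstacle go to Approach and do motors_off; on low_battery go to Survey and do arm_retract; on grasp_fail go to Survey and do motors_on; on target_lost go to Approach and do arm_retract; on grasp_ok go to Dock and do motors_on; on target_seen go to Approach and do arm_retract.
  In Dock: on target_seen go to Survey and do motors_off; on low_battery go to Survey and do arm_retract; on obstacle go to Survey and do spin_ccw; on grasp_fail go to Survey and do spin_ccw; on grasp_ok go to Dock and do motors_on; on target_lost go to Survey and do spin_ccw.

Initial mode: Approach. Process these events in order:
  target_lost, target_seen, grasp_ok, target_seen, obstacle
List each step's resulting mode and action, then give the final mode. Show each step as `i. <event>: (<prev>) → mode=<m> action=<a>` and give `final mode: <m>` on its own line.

final mode: Dock

1. target_lost: (Approach) → mode=Approach action=arm_retract
2. target_seen: (Approach) → mode=Approach action=arm_retract
3. grasp_ok: (Approach) → mode=Dock action=motors_on
4. target_seen: (Dock) → mode=Survey action=motors_off
5. obstacle: (Survey) → mode=Dock action=motors_off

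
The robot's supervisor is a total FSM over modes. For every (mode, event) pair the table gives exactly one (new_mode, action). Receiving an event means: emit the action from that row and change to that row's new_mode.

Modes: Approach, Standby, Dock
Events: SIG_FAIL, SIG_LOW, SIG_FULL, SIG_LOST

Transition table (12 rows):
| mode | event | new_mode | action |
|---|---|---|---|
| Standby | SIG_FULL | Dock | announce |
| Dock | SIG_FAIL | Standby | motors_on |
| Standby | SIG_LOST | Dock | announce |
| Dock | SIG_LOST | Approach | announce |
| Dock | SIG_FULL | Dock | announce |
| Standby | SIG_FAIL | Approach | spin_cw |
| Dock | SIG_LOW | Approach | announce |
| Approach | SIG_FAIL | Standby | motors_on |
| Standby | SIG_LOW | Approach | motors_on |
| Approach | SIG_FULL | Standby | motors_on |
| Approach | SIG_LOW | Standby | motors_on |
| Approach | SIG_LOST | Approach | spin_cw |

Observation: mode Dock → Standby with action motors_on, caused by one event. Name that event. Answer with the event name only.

SIG_FAIL

try SIG_FAIL: (Dock, SIG_FAIL) → (Standby, motors_on)  ← matches
try SIG_LOW: (Dock, SIG_LOW) → (Approach, announce)
try SIG_FULL: (Dock, SIG_FULL) → (Dock, announce)
try SIG_LOST: (Dock, SIG_LOST) → (Approach, announce)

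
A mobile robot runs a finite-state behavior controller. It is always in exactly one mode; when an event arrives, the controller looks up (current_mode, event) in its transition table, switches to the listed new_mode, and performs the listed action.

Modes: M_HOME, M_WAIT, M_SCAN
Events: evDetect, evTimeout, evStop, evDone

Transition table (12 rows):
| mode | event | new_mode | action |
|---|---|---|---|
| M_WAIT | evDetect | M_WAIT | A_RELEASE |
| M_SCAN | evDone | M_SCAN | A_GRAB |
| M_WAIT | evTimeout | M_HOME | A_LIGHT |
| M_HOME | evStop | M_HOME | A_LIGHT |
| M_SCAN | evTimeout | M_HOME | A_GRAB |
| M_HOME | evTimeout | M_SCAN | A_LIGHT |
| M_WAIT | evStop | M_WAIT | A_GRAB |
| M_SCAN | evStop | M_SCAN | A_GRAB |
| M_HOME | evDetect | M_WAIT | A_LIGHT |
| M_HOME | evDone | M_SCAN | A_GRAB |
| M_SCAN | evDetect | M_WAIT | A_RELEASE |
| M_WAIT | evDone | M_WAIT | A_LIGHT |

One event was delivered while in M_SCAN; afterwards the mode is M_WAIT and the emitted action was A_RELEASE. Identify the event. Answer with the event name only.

evDetect

try evDetect: (M_SCAN, evDetect) → (M_WAIT, A_RELEASE)  ← matches
try evTimeout: (M_SCAN, evTimeout) → (M_HOME, A_GRAB)
try evStop: (M_SCAN, evStop) → (M_SCAN, A_GRAB)
try evDone: (M_SCAN, evDone) → (M_SCAN, A_GRAB)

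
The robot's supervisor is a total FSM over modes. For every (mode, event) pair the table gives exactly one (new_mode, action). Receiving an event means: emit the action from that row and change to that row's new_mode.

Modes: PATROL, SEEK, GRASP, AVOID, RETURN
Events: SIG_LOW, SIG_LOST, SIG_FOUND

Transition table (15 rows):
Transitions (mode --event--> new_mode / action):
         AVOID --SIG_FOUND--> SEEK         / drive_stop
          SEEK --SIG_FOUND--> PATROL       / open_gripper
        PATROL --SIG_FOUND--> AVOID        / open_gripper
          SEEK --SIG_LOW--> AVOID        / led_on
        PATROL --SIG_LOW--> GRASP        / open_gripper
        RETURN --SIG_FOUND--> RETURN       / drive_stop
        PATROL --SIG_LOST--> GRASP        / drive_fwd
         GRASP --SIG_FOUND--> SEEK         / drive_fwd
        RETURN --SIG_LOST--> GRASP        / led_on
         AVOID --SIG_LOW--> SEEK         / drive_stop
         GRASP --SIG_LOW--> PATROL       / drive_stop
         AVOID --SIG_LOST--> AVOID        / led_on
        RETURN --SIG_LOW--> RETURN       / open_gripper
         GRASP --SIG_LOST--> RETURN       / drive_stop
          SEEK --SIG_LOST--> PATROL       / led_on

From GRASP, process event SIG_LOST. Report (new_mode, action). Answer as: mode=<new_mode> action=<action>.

mode=RETURN action=drive_stop

current mode = GRASP; filter table to that mode:
  (GRASP, SIG_FOUND) → (SEEK, drive_fwd)
  (GRASP, SIG_LOW) → (PATROL, drive_stop)
  (GRASP, SIG_LOST) → (RETURN, drive_stop)  ← event matches
event = SIG_LOST selects (RETURN, drive_stop)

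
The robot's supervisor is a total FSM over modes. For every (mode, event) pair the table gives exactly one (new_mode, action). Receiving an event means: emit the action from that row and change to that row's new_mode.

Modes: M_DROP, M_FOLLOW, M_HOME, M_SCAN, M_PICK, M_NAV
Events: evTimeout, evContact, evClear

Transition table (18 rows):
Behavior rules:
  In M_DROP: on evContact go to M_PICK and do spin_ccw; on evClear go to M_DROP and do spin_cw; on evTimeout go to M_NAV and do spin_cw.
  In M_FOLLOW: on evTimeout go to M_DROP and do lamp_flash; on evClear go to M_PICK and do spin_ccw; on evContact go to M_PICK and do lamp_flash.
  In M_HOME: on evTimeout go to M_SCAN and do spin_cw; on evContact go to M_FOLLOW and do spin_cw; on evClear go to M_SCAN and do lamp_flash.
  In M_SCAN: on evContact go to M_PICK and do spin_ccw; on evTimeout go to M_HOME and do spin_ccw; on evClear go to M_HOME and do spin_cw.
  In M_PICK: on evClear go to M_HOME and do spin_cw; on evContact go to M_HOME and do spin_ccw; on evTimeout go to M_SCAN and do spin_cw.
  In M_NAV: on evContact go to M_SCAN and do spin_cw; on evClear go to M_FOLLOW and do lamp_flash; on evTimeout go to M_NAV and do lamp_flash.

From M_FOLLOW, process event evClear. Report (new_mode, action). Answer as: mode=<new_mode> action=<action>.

mode=M_PICK action=spin_ccw

current mode = M_FOLLOW; filter table to that mode:
  (M_FOLLOW, evTimeout) → (M_DROP, lamp_flash)
  (M_FOLLOW, evClear) → (M_PICK, spin_ccw)  ← event matches
  (M_FOLLOW, evContact) → (M_PICK, lamp_flash)
event = evClear selects (M_PICK, spin_ccw)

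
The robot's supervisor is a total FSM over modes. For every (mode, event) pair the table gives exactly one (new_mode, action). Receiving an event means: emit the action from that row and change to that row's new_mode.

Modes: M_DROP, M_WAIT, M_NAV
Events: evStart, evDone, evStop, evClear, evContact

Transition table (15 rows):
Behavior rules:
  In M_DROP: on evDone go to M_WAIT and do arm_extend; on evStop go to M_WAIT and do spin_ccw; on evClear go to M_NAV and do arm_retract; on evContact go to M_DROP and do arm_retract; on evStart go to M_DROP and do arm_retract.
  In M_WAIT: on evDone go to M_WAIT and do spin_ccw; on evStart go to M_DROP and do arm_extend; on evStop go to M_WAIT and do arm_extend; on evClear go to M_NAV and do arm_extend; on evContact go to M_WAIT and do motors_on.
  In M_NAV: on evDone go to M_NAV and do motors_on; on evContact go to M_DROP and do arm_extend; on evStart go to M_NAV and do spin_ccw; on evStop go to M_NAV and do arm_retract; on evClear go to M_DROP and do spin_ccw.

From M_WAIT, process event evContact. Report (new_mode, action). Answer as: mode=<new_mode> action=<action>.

current mode = M_WAIT; filter table to that mode:
  (M_WAIT, evDone) → (M_WAIT, spin_ccw)
  (M_WAIT, evStart) → (M_DROP, arm_extend)
  (M_WAIT, evStop) → (M_WAIT, arm_extend)
  (M_WAIT, evClear) → (M_NAV, arm_extend)
  (M_WAIT, evContact) → (M_WAIT, motors_on)  ← event matches
event = evContact selects (M_WAIT, motors_on)

mode=M_WAIT action=motors_on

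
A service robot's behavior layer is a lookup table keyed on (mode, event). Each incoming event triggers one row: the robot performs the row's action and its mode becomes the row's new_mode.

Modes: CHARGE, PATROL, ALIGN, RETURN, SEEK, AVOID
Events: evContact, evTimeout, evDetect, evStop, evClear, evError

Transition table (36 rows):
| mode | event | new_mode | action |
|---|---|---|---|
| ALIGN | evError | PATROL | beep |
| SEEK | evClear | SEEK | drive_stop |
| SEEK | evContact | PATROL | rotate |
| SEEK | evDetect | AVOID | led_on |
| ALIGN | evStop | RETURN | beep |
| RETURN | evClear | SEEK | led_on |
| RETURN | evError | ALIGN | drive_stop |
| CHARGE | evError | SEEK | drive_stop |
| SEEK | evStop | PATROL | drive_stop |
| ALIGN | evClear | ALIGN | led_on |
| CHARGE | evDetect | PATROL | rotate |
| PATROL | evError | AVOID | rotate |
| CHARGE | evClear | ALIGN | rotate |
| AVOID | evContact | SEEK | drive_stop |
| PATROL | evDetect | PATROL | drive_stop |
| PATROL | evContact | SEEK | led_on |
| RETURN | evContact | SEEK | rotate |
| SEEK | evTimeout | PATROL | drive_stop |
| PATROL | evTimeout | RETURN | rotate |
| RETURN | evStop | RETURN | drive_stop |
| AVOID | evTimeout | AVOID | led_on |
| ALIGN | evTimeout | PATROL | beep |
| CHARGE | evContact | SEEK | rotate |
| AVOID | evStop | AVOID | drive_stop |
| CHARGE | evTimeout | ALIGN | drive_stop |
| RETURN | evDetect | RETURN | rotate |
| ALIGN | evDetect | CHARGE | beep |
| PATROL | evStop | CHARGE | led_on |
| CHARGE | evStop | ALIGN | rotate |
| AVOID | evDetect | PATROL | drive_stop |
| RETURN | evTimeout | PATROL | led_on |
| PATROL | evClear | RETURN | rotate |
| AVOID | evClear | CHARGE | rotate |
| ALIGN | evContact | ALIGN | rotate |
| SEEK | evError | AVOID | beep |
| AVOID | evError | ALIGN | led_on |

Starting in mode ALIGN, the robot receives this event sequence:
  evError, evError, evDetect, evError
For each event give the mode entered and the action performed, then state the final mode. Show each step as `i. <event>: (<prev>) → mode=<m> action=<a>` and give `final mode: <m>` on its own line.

final mode: AVOID

1. evError: (ALIGN) → mode=PATROL action=beep
2. evError: (PATROL) → mode=AVOID action=rotate
3. evDetect: (AVOID) → mode=PATROL action=drive_stop
4. evError: (PATROL) → mode=AVOID action=rotate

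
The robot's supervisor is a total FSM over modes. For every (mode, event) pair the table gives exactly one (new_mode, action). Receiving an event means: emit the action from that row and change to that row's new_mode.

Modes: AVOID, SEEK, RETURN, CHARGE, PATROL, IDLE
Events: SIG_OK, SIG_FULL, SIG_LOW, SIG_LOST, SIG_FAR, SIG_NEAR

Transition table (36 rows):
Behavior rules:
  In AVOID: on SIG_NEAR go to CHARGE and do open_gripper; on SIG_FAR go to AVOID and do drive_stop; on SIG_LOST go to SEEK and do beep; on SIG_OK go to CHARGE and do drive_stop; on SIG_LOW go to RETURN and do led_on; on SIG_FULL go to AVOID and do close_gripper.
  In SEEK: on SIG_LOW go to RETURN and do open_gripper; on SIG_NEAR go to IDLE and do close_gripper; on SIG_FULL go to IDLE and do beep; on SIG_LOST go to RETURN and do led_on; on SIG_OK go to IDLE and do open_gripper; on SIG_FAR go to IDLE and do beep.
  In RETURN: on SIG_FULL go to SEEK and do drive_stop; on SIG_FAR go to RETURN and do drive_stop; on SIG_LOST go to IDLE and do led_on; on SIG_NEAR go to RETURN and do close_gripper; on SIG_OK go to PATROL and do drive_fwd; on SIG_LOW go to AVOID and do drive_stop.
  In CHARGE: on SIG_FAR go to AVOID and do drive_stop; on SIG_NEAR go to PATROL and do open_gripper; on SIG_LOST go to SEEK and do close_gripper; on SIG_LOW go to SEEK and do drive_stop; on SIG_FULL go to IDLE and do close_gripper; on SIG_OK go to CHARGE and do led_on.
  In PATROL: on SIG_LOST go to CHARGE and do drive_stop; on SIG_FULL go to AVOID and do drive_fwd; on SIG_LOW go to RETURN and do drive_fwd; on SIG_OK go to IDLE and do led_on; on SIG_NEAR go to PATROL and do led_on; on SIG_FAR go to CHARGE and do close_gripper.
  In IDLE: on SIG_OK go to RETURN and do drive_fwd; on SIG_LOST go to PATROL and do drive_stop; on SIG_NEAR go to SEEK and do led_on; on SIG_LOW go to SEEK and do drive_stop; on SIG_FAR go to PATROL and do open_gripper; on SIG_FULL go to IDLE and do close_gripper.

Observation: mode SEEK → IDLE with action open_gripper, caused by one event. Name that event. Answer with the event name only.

SIG_OK

try SIG_OK: (SEEK, SIG_OK) → (IDLE, open_gripper)  ← matches
try SIG_FULL: (SEEK, SIG_FULL) → (IDLE, beep)
try SIG_LOW: (SEEK, SIG_LOW) → (RETURN, open_gripper)
try SIG_LOST: (SEEK, SIG_LOST) → (RETURN, led_on)
try SIG_FAR: (SEEK, SIG_FAR) → (IDLE, beep)
try SIG_NEAR: (SEEK, SIG_NEAR) → (IDLE, close_gripper)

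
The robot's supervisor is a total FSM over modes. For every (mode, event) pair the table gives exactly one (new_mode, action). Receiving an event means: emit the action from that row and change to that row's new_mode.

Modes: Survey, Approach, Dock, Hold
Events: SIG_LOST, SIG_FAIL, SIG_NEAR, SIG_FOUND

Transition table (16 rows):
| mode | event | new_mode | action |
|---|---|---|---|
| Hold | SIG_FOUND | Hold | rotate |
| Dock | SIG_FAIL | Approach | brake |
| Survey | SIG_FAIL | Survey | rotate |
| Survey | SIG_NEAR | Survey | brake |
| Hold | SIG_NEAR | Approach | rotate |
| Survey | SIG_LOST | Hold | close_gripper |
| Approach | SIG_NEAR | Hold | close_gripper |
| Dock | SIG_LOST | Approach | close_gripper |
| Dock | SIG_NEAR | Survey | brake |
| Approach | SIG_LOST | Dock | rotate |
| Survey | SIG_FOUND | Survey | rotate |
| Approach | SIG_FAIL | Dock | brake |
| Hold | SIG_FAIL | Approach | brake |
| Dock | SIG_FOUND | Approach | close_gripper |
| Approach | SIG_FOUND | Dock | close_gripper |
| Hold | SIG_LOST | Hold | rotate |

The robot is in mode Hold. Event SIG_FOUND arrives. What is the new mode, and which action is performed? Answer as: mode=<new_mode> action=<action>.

current mode = Hold; filter table to that mode:
  (Hold, SIG_FOUND) → (Hold, rotate)  ← event matches
  (Hold, SIG_NEAR) → (Approach, rotate)
  (Hold, SIG_FAIL) → (Approach, brake)
  (Hold, SIG_LOST) → (Hold, rotate)
event = SIG_FOUND selects (Hold, rotate)

mode=Hold action=rotate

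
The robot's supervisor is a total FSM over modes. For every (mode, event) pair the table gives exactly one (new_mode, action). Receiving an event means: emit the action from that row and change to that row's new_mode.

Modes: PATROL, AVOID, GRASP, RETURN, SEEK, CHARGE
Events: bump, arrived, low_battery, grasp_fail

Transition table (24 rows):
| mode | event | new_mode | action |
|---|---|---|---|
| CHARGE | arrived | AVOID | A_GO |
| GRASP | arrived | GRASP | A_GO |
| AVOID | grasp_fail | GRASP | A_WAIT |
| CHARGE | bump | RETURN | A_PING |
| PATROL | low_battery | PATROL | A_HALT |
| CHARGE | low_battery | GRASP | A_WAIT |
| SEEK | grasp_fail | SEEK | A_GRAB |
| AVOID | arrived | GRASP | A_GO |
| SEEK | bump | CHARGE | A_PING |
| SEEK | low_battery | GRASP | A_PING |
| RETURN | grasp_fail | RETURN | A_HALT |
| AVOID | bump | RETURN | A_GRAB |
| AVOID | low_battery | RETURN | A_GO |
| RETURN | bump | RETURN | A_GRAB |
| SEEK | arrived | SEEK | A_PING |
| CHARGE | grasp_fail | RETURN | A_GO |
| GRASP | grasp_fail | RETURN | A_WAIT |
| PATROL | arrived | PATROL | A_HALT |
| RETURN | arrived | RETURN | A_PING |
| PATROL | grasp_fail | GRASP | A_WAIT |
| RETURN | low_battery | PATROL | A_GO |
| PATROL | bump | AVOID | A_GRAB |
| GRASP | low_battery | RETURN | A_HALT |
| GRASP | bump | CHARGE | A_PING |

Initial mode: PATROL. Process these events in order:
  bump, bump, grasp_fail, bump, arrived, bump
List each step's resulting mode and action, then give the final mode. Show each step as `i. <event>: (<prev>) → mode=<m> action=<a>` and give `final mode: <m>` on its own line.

final mode: RETURN

1. bump: (PATROL) → mode=AVOID action=A_GRAB
2. bump: (AVOID) → mode=RETURN action=A_GRAB
3. grasp_fail: (RETURN) → mode=RETURN action=A_HALT
4. bump: (RETURN) → mode=RETURN action=A_GRAB
5. arrived: (RETURN) → mode=RETURN action=A_PING
6. bump: (RETURN) → mode=RETURN action=A_GRAB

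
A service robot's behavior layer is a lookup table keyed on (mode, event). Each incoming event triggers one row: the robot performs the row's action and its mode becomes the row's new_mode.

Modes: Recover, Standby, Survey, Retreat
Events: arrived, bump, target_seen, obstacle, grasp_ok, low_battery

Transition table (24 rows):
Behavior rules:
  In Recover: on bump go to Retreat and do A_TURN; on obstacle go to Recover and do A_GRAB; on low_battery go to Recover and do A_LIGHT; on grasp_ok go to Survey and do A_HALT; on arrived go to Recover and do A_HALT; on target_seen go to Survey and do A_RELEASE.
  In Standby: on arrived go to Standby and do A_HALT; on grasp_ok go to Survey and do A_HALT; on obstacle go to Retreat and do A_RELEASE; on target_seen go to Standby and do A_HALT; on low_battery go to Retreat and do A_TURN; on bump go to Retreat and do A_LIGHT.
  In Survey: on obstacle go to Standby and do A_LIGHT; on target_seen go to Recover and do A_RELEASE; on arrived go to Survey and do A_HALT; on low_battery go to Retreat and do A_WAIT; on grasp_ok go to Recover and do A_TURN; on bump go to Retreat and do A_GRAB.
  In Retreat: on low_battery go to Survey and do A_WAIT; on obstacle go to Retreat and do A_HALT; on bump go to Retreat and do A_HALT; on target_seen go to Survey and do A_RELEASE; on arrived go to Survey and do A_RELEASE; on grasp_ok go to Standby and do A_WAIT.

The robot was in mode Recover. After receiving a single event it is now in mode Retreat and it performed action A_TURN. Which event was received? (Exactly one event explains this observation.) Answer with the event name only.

try arrived: (Recover, arrived) → (Recover, A_HALT)
try bump: (Recover, bump) → (Retreat, A_TURN)  ← matches
try target_seen: (Recover, target_seen) → (Survey, A_RELEASE)
try obstacle: (Recover, obstacle) → (Recover, A_GRAB)
try grasp_ok: (Recover, grasp_ok) → (Survey, A_HALT)
try low_battery: (Recover, low_battery) → (Recover, A_LIGHT)

bump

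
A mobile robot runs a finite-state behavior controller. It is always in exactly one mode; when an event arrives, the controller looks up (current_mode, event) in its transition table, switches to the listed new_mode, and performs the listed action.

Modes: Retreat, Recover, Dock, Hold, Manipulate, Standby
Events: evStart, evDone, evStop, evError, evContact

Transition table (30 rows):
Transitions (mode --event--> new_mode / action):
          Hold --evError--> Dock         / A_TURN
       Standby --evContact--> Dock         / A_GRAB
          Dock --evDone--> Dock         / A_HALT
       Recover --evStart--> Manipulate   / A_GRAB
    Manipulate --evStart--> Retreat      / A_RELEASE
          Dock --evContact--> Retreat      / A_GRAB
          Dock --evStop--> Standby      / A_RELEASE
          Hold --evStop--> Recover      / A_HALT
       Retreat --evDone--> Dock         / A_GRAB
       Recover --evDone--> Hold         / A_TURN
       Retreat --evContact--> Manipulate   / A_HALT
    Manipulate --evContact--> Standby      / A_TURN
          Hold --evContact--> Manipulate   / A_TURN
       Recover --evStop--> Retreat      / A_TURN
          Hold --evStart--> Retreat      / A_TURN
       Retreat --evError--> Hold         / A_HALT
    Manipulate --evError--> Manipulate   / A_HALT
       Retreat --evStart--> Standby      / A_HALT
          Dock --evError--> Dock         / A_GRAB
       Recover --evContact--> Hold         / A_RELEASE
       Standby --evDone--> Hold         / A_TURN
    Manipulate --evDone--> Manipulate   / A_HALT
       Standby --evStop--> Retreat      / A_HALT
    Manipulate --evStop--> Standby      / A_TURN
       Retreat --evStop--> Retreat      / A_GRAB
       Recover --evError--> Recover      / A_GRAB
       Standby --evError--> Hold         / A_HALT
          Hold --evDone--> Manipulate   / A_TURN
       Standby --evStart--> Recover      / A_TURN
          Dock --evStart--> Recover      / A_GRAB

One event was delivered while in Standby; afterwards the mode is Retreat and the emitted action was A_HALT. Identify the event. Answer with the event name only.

try evStart: (Standby, evStart) → (Recover, A_TURN)
try evDone: (Standby, evDone) → (Hold, A_TURN)
try evStop: (Standby, evStop) → (Retreat, A_HALT)  ← matches
try evError: (Standby, evError) → (Hold, A_HALT)
try evContact: (Standby, evContact) → (Dock, A_GRAB)

evStop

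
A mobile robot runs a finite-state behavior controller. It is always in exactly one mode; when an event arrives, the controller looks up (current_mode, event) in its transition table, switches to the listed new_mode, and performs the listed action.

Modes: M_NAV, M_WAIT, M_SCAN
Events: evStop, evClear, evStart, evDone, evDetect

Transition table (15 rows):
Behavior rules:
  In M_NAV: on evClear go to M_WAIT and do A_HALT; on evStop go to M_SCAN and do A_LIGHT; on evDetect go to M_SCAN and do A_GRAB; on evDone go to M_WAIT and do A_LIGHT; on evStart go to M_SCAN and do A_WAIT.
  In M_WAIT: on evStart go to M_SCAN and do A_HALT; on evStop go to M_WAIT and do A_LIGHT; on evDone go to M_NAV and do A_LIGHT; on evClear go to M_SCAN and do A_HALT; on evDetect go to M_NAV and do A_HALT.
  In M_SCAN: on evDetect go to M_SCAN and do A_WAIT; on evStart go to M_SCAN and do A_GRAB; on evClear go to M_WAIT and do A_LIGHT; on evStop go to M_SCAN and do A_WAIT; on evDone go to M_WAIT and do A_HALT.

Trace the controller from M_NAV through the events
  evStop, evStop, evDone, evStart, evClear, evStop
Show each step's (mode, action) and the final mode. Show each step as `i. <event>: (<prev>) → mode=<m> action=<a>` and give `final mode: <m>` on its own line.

1. evStop: (M_NAV) → mode=M_SCAN action=A_LIGHT
2. evStop: (M_SCAN) → mode=M_SCAN action=A_WAIT
3. evDone: (M_SCAN) → mode=M_WAIT action=A_HALT
4. evStart: (M_WAIT) → mode=M_SCAN action=A_HALT
5. evClear: (M_SCAN) → mode=M_WAIT action=A_LIGHT
6. evStop: (M_WAIT) → mode=M_WAIT action=A_LIGHT

final mode: M_WAIT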